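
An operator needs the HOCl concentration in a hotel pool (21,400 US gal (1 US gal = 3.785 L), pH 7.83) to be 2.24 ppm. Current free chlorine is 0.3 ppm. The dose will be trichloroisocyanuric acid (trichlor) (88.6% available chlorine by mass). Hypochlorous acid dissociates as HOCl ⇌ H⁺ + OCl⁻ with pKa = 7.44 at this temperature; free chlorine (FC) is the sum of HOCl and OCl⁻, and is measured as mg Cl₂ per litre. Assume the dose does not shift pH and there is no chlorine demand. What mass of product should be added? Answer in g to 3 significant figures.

Volume: 21,400 US gal × 3.785 L/gal = 80,999 L.
[OCl⁻]/[HOCl] = 10^(pH − pKa) = 10^(7.83 − 7.44) = 2.455; fraction as HOCl = 1/(1 + 2.455) = 0.2895.
Free chlorine required for 2.24 ppm HOCl: 2.24 / 0.2895 = 7.739 ppm.
FC to add: 7.739 − 0.3 = 7.439 mg/L as Cl₂.
Cl₂ equivalent: 7.439 mg/L × 80,999 L = 602.5 g.
Product at 88.6% available Cl: 602.5 / 0.886 = 680 g.

680 g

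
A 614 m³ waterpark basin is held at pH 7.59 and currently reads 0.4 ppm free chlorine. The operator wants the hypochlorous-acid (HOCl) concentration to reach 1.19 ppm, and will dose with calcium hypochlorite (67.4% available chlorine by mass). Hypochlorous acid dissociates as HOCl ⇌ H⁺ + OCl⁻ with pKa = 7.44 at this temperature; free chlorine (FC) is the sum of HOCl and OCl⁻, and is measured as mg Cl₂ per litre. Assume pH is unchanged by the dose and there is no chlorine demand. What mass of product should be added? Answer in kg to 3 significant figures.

2.25 kg

Volume: 614 m³ = 614,000 L.
[OCl⁻]/[HOCl] = 10^(pH − pKa) = 10^(7.59 − 7.44) = 1.413; fraction as HOCl = 1/(1 + 1.413) = 0.4145.
Free chlorine required for 1.19 ppm HOCl: 1.19 / 0.4145 = 2.871 ppm.
FC to add: 2.871 − 0.4 = 2.471 mg/L as Cl₂.
Cl₂ equivalent: 2.471 mg/L × 614,000 L = 1517 g.
Product at 67.4% available Cl: 1517 / 0.674 = 2251 g.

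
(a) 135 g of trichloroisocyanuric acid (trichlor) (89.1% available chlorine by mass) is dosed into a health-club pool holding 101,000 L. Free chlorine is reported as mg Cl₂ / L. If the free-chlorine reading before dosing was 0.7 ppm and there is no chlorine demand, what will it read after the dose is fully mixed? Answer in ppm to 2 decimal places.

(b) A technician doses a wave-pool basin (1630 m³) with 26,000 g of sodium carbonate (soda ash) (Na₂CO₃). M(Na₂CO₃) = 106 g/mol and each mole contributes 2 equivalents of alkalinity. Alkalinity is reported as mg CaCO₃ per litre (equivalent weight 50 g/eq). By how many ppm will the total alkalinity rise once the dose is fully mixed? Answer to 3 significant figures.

(a) Available chlorine delivered: 135 g × 0.891 = 120.3 g as Cl₂.
(a) Concentration rise: 120.3 g / 101,000 L = 1.191 mg/L = 1.19 ppm.
(a) Final FC: 0.7 + 1.19 = 1.89 ppm.

(b) Volume: 1630 m³ = 1,630,000 L.
(b) Moles of Na₂CO₃: 26,000 g ÷ 106 g/mol = 245.3 mol → 490.6 eq of alkalinity.
(b) As CaCO₃: 490.6 eq × 50 g/eq = 24,530 g.
(b) Rise: 24,530 g / 1,630,000 L × 1000 = 15.05 mg/L.

(a) 1.89 ppm; (b) 15.0 ppm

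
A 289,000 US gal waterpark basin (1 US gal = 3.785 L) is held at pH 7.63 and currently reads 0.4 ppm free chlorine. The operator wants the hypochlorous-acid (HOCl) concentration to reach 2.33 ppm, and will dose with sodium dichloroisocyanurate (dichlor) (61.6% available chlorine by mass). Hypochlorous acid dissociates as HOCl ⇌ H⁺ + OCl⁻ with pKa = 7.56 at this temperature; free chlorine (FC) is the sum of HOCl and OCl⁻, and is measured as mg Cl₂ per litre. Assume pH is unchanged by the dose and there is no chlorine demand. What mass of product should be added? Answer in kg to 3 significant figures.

8.29 kg

Volume: 289,000 US gal × 3.785 L/gal = 1,093,865 L.
[OCl⁻]/[HOCl] = 10^(pH − pKa) = 10^(7.63 − 7.56) = 1.175; fraction as HOCl = 1/(1 + 1.175) = 0.4598.
Free chlorine required for 2.33 ppm HOCl: 2.33 / 0.4598 = 5.068 ppm.
FC to add: 5.068 − 0.4 = 4.668 mg/L as Cl₂.
Cl₂ equivalent: 4.668 mg/L × 1,093,865 L = 5106 g.
Product at 61.6% available Cl: 5106 / 0.616 = 8288 g.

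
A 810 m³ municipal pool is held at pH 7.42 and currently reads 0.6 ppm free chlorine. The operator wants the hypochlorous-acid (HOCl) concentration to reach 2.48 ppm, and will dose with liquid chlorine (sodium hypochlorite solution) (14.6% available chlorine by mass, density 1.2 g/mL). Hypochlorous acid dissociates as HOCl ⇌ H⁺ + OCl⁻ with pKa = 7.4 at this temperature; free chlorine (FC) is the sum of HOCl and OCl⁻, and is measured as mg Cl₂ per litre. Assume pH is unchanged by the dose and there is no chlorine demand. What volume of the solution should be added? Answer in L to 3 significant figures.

Volume: 810 m³ = 810,000 L.
[OCl⁻]/[HOCl] = 10^(pH − pKa) = 10^(7.42 − 7.4) = 1.047; fraction as HOCl = 1/(1 + 1.047) = 0.4885.
Free chlorine required for 2.48 ppm HOCl: 2.48 / 0.4885 = 5.077 ppm.
FC to add: 5.077 − 0.6 = 4.477 mg/L as Cl₂.
Cl₂ equivalent: 4.477 mg/L × 810,000 L = 3626 g.
Product at 14.6% available Cl: 3626 / 0.146 = 24,840 g.
Volume: 24,840 g ÷ 1.2 g/mL = 20,700 mL.

20.7 L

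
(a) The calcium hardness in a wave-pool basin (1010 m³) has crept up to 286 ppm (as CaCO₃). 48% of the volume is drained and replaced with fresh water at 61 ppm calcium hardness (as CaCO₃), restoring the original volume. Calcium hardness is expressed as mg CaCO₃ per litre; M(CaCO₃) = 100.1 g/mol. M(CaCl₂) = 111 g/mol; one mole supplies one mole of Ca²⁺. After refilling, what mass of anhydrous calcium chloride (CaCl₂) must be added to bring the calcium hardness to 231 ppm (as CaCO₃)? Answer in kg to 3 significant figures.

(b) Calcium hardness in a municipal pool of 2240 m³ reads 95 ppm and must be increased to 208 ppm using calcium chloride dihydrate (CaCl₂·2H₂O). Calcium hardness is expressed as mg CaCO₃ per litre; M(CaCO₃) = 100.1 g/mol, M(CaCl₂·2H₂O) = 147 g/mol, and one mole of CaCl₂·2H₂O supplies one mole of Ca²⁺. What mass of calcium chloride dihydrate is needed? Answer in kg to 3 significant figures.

(a) Volume: 1010 m³ = 1,010,000 L.
(a) After draining 48% and refilling: 286 × 0.52 + 61 × 0.48 = 178 ppm.
(a) Deficit to target: 231 − 178 = 53 mg/L.
(a) As CaCO₃: 53 mg/L × 1,010,000 L = 53,530 g; ÷ 100.1 = 534.8 mol Ca²⁺.
(a) Mass: 534.8 × 111 = 59,360 g.

(b) Volume: 2240 m³ = 2,240,000 L.
(b) Hardness to add: (208 − 95) = 113 mg/L as CaCO₃ × 2,240,000 L = 253,100 g as CaCO₃.
(b) Moles of Ca²⁺ (1 mol Ca²⁺ ≡ 1 mol CaCO₃): 253,100 / 100.1 g/mol = 2529 mol.
(b) Mass of CaCl₂·2H₂O: 2529 × 147 = 371,700 g.

(a) 59.4 kg; (b) 372 kg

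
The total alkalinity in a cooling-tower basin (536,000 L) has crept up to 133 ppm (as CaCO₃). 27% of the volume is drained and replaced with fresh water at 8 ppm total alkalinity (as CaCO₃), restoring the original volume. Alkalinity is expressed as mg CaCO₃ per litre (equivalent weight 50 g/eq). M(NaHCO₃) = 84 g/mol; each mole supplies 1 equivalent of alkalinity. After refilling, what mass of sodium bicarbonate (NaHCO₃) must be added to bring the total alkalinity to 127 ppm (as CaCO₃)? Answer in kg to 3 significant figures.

After draining 27% and refilling: 133 × 0.73 + 8 × 0.27 = 99.25 ppm.
Deficit to target: 127 − 99.25 = 27.75 mg/L.
As CaCO₃: 27.75 mg/L × 536,000 L = 14,870 g; ÷ 50 g/eq ÷ 1 = 297.5 mol NaHCO₃.
Mass: 297.5 × 84 = 24,990 g.

25.0 kg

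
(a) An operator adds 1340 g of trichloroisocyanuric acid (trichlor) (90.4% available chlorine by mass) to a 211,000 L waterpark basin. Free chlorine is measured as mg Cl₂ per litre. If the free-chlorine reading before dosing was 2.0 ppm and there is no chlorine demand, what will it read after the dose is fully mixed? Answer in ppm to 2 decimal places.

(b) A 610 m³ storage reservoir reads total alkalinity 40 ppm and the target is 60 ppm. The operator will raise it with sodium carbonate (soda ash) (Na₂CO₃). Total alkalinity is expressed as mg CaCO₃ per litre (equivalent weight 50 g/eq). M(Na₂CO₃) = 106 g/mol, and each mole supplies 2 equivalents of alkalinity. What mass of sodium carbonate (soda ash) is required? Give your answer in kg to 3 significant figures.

(a) Available chlorine delivered: 1340 g × 0.904 = 1211 g as Cl₂.
(a) Concentration rise: 1211 g / 211,000 L = 5.741 mg/L = 5.74 ppm.
(a) Final FC: 2.0 + 5.74 = 7.74 ppm.

(b) Volume: 610 m³ = 610,000 L.
(b) Alkalinity to add: (60 − 40) = 20 mg/L as CaCO₃ × 610,000 L = 12,200 g as CaCO₃.
(b) Equivalents: 12,200 g ÷ 50 g/eq = 244 eq.
(b) Each mole of Na₂CO₃ supplies 2 eq, so 244 / 2 = 122 mol.
(b) Mass: 122 mol × 106 g/mol = 12,930 g.

(a) 7.74 ppm; (b) 12.9 kg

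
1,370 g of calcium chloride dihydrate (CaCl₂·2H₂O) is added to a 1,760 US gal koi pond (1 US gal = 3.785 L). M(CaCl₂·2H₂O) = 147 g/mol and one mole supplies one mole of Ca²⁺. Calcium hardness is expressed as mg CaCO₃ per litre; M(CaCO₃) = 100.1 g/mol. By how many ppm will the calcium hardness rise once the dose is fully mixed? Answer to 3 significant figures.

Volume: 1,760 US gal × 3.785 L/gal = 6,662 L.
Moles of Ca²⁺: 1,370 g ÷ 147 g/mol = 9.32 mol.
As CaCO₃: 9.32 mol × 100.1 g/mol = 932.9 g.
Rise: 932.9 g / 6,662 L × 1000 = 140 mg/L.

140 ppm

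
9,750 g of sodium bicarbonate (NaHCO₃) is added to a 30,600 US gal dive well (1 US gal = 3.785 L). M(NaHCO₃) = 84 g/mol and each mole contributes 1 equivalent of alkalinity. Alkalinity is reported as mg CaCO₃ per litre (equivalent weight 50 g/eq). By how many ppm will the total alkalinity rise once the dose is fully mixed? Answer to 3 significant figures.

Volume: 30,600 US gal × 3.785 L/gal = 115,821 L.
Moles of NaHCO₃: 9,750 g ÷ 84 g/mol = 116.1 mol → 116.1 eq of alkalinity.
As CaCO₃: 116.1 eq × 50 g/eq = 5804 g.
Rise: 5804 g / 115,821 L × 1000 = 50.11 mg/L.

50.1 ppm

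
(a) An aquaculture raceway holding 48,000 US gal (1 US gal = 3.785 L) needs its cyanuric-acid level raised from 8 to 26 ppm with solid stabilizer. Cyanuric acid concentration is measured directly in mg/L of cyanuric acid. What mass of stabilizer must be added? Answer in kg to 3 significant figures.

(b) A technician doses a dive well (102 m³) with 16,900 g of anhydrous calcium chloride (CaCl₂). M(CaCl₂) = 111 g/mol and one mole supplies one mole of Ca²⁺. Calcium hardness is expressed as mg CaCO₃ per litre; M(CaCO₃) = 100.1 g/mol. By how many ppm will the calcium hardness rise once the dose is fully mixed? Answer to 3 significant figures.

(a) 3.27 kg; (b) 149 ppm

(a) Volume: 48,000 US gal × 3.785 L/gal = 181,680 L.
(a) CYA to add: (26 − 8) = 18 mg/L × 181,680 L = 3270 g cyanuric acid.

(b) Volume: 102 m³ = 102,000 L.
(b) Moles of Ca²⁺: 16,900 g ÷ 111 g/mol = 152.3 mol.
(b) As CaCO₃: 152.3 mol × 100.1 g/mol = 15,240 g.
(b) Rise: 15,240 g / 102,000 L × 1000 = 149.4 mg/L.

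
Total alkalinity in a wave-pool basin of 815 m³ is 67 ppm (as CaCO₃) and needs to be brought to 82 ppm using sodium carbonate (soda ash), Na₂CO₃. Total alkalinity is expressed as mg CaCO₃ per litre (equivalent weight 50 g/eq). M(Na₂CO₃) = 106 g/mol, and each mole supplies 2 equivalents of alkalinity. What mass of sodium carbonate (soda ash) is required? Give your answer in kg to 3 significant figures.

13.0 kg

Volume: 815 m³ = 815,000 L.
Alkalinity to add: (82 − 67) = 15 mg/L as CaCO₃ × 815,000 L = 12,220 g as CaCO₃.
Equivalents: 12,220 g ÷ 50 g/eq = 244.5 eq.
Each mole of Na₂CO₃ supplies 2 eq, so 244.5 / 2 = 122.2 mol.
Mass: 122.2 mol × 106 g/mol = 12,960 g.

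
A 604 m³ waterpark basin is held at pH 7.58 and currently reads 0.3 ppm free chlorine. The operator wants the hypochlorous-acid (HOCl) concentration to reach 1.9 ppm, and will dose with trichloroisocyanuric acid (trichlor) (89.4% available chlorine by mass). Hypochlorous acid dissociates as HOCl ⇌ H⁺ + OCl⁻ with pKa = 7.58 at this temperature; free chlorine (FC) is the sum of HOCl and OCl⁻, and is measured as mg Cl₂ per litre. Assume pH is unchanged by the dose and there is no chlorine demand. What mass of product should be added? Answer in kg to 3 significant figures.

Volume: 604 m³ = 604,000 L.
[OCl⁻]/[HOCl] = 10^(pH − pKa) = 10^(7.58 − 7.58) = 1; fraction as HOCl = 1/(1 + 1) = 0.5.
Free chlorine required for 1.9 ppm HOCl: 1.9 / 0.5 = 3.8 ppm.
FC to add: 3.8 − 0.3 = 3.5 mg/L as Cl₂.
Cl₂ equivalent: 3.5 mg/L × 604,000 L = 2114 g.
Product at 89.4% available Cl: 2114 / 0.894 = 2365 g.

2.36 kg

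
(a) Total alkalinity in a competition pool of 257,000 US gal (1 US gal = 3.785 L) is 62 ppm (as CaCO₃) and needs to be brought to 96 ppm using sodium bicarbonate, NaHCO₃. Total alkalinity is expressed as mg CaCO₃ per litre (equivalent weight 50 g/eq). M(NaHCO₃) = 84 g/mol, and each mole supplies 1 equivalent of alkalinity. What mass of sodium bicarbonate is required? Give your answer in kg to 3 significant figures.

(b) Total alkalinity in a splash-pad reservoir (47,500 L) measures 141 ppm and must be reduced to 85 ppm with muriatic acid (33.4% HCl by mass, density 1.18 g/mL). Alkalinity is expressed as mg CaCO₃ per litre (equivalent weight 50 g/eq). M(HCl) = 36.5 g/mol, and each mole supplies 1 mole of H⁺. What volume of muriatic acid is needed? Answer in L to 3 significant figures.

(a) Volume: 257,000 US gal × 3.785 L/gal = 972,745 L.
(a) Alkalinity to add: (96 − 62) = 34 mg/L as CaCO₃ × 972,745 L = 33,070 g as CaCO₃.
(a) Equivalents: 33,070 g ÷ 50 g/eq = 661.5 eq.
(a) NaHCO₃ supplies 1 eq per mole → 661.5 mol.
(a) Mass: 661.5 mol × 84 g/mol = 55,560 g.

(b) Alkalinity to neutralize: (141 − 85) = 56 mg/L as CaCO₃ × 47,500 L = 2660 g as CaCO₃.
(b) Equivalents of H⁺ required: 2660 ÷ 50 g/eq = 53.2 eq = 53.2 mol HCl.
(b) Mass of HCl: 53.2 × 36.5 = 1942 g.
(b) Mass of 33.4% solution: 1942 / 0.334 = 5814 g.
(b) Volume: 5814 g ÷ 1.18 g/mL = 4927 mL.

(a) 55.6 kg; (b) 4.93 L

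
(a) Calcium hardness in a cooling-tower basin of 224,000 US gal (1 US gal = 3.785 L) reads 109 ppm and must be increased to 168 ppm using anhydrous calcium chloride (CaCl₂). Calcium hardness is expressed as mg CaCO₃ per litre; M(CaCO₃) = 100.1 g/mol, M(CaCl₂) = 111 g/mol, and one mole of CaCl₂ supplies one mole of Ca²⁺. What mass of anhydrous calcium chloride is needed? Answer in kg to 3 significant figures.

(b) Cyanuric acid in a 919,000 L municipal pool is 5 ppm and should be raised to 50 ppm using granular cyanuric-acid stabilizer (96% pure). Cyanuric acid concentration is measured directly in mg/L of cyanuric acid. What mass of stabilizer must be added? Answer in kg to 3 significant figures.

(a) Volume: 224,000 US gal × 3.785 L/gal = 847,840 L.
(a) Hardness to add: (168 − 109) = 59 mg/L as CaCO₃ × 847,840 L = 50,020 g as CaCO₃.
(a) Moles of Ca²⁺ (1 mol Ca²⁺ ≡ 1 mol CaCO₃): 50,020 / 100.1 g/mol = 499.7 mol.
(a) Mass of CaCl₂: 499.7 × 111 = 55,470 g.

(b) CYA to add: (50 − 5) = 45 mg/L × 919,000 L = 41,360 g cyanuric acid.
(b) At 96% purity: 41,360 / 0.96 = 43,080 g product.

(a) 55.5 kg; (b) 43.1 kg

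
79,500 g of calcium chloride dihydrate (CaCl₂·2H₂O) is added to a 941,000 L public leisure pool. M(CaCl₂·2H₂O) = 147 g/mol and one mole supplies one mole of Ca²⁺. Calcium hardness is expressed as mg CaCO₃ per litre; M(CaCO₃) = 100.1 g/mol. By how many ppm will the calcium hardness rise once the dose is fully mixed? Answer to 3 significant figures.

57.5 ppm

Moles of Ca²⁺: 79,500 g ÷ 147 g/mol = 540.8 mol.
As CaCO₃: 540.8 mol × 100.1 g/mol = 54,140 g.
Rise: 54,140 g / 941,000 L × 1000 = 57.53 mg/L.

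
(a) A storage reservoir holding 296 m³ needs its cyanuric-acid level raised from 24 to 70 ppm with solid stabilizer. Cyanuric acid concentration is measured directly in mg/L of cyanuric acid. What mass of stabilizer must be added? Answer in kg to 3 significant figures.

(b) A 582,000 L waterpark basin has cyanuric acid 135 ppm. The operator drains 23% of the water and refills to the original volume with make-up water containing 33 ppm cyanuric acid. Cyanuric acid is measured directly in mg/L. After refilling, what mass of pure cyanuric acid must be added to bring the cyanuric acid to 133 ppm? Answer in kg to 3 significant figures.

(a) Volume: 296 m³ = 296,000 L.
(a) CYA to add: (70 − 24) = 46 mg/L × 296,000 L = 13,620 g cyanuric acid.

(b) After draining 23% and refilling: 135 × 0.77 + 33 × 0.23 = 111.54 ppm.
(b) Deficit to target: 133 − 111.54 = 21.46 mg/L.
(b) Mass: 21.46 mg/L × 582,000 L = 12,490 g cyanuric acid.

(a) 13.6 kg; (b) 12.5 kg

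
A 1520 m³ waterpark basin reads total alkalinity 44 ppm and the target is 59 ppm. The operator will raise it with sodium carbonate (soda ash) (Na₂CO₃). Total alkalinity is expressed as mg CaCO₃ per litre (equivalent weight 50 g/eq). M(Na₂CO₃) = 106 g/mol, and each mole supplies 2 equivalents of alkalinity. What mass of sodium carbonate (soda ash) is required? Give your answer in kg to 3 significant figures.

24.2 kg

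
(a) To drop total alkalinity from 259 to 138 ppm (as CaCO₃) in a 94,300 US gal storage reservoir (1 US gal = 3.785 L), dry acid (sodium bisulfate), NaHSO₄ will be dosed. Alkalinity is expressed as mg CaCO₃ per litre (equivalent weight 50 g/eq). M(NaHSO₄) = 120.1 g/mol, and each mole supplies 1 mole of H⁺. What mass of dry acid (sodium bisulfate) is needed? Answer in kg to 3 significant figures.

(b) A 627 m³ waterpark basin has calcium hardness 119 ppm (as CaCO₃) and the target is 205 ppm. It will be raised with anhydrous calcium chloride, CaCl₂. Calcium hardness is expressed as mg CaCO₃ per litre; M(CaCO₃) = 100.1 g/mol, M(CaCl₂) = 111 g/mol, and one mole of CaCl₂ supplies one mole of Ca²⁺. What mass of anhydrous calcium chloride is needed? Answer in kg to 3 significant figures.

(a) 104 kg; (b) 59.8 kg

(a) Volume: 94,300 US gal × 3.785 L/gal = 356,926 L.
(a) Alkalinity to neutralize: (259 − 138) = 121 mg/L as CaCO₃ × 356,926 L = 43,190 g as CaCO₃.
(a) Equivalents of H⁺ required: 43,190 ÷ 50 g/eq = 863.8 eq = 863.8 mol NaHSO₄.
(a) Mass of NaHSO₄: 863.8 × 120.1 = 103,700 g.

(b) Volume: 627 m³ = 627,000 L.
(b) Hardness to add: (205 − 119) = 86 mg/L as CaCO₃ × 627,000 L = 53,920 g as CaCO₃.
(b) Moles of Ca²⁺ (1 mol Ca²⁺ ≡ 1 mol CaCO₃): 53,920 / 100.1 g/mol = 538.7 mol.
(b) Mass of CaCl₂: 538.7 × 111 = 59,790 g.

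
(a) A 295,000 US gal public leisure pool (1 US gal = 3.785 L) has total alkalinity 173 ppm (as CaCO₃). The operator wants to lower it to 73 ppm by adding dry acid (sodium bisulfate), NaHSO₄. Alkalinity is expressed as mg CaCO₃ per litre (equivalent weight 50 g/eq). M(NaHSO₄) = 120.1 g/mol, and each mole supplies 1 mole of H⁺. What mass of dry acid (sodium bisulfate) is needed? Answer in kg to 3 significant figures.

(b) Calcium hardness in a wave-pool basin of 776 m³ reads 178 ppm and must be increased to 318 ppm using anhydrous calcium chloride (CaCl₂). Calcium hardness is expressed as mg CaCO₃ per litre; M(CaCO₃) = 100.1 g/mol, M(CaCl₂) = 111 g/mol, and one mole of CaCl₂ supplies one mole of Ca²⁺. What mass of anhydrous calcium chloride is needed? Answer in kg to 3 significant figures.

(a) Volume: 295,000 US gal × 3.785 L/gal = 1,116,575 L.
(a) Alkalinity to neutralize: (173 − 73) = 100 mg/L as CaCO₃ × 1,116,575 L = 111,700 g as CaCO₃.
(a) Equivalents of H⁺ required: 111,700 ÷ 50 g/eq = 2233 eq = 2233 mol NaHSO₄.
(a) Mass of NaHSO₄: 2233 × 120.1 = 268,200 g.

(b) Volume: 776 m³ = 776,000 L.
(b) Hardness to add: (318 − 178) = 140 mg/L as CaCO₃ × 776,000 L = 108,600 g as CaCO₃.
(b) Moles of Ca²⁺ (1 mol Ca²⁺ ≡ 1 mol CaCO₃): 108,600 / 100.1 g/mol = 1085 mol.
(b) Mass of CaCl₂: 1085 × 111 = 120,500 g.

(a) 268 kg; (b) 120 kg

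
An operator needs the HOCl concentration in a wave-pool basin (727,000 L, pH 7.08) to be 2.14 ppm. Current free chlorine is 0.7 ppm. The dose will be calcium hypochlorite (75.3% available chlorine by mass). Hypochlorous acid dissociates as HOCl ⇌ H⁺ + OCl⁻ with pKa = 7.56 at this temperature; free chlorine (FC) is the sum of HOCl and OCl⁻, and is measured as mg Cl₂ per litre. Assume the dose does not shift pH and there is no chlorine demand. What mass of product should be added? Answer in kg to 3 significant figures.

2.07 kg

[OCl⁻]/[HOCl] = 10^(pH − pKa) = 10^(7.08 − 7.56) = 0.3311; fraction as HOCl = 1/(1 + 0.3311) = 0.7512.
Free chlorine required for 2.14 ppm HOCl: 2.14 / 0.7512 = 2.849 ppm.
FC to add: 2.849 − 0.7 = 2.149 mg/L as Cl₂.
Cl₂ equivalent: 2.149 mg/L × 727,000 L = 1562 g.
Product at 75.3% available Cl: 1562 / 0.753 = 2074 g.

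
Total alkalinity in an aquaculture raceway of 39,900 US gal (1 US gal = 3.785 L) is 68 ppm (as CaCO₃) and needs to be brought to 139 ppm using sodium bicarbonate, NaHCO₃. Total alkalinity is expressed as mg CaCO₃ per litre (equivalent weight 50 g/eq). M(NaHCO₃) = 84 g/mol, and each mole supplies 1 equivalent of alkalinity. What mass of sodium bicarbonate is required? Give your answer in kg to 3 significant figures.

18.0 kg

Volume: 39,900 US gal × 3.785 L/gal = 151,022 L.
Alkalinity to add: (139 − 68) = 71 mg/L as CaCO₃ × 151,022 L = 10,720 g as CaCO₃.
Equivalents: 10,720 g ÷ 50 g/eq = 214.5 eq.
NaHCO₃ supplies 1 eq per mole → 214.5 mol.
Mass: 214.5 mol × 84 g/mol = 18,010 g.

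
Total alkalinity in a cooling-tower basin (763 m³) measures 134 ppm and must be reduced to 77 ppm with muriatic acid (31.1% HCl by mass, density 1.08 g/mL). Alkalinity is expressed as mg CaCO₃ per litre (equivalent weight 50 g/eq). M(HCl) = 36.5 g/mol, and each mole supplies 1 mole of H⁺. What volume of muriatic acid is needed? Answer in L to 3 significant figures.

94.5 L

Volume: 763 m³ = 763,000 L.
Alkalinity to neutralize: (134 − 77) = 57 mg/L as CaCO₃ × 763,000 L = 43,490 g as CaCO₃.
Equivalents of H⁺ required: 43,490 ÷ 50 g/eq = 869.8 eq = 869.8 mol HCl.
Mass of HCl: 869.8 × 36.5 = 31,750 g.
Mass of 31.1% solution: 31,750 / 0.311 = 102,100 g.
Volume: 102,100 g ÷ 1.08 g/mL = 94,520 mL.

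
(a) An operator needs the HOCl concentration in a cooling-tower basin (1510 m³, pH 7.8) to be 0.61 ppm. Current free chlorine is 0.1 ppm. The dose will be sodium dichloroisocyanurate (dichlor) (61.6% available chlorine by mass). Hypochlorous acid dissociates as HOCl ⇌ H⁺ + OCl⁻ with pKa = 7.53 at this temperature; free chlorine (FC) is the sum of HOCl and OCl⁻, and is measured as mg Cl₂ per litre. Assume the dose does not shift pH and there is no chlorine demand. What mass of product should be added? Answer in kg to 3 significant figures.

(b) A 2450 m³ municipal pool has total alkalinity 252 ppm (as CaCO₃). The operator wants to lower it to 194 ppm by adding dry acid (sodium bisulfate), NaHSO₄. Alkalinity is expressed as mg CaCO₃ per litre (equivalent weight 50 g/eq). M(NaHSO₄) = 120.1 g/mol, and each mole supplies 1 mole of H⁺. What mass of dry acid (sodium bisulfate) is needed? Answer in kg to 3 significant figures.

(a) Volume: 1510 m³ = 1,510,000 L.
(a) [OCl⁻]/[HOCl] = 10^(pH − pKa) = 10^(7.8 − 7.53) = 1.862; fraction as HOCl = 1/(1 + 1.862) = 0.3494.
(a) Free chlorine required for 0.61 ppm HOCl: 0.61 / 0.3494 = 1.746 ppm.
(a) FC to add: 1.746 − 0.1 = 1.646 mg/L as Cl₂.
(a) Cl₂ equivalent: 1.646 mg/L × 1,510,000 L = 2485 g.
(a) Product at 61.6% available Cl: 2485 / 0.616 = 4035 g.

(b) Volume: 2450 m³ = 2,450,000 L.
(b) Alkalinity to neutralize: (252 − 194) = 58 mg/L as CaCO₃ × 2,450,000 L = 142,100 g as CaCO₃.
(b) Equivalents of H⁺ required: 142,100 ÷ 50 g/eq = 2842 eq = 2842 mol NaHSO₄.
(b) Mass of NaHSO₄: 2842 × 120.1 = 341,300 g.

(a) 4.03 kg; (b) 341 kg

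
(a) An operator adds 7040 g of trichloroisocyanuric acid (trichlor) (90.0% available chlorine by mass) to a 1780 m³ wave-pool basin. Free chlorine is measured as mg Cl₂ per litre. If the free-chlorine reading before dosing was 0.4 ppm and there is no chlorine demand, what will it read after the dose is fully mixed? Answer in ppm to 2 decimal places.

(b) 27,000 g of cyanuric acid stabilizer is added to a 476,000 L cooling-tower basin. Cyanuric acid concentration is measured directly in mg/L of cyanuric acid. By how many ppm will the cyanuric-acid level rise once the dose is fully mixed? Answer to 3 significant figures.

(a) 3.96 ppm; (b) 56.7 ppm

(a) Volume: 1780 m³ = 1,780,000 L.
(a) Available chlorine delivered: 7040 g × 0.9 = 6336 g as Cl₂.
(a) Concentration rise: 6336 g / 1,780,000 L = 3.56 mg/L = 3.56 ppm.
(a) Final FC: 0.4 + 3.56 = 3.96 ppm.

(b) Rise: 27,000 g / 476,000 L × 1000 = 56.72 mg/L.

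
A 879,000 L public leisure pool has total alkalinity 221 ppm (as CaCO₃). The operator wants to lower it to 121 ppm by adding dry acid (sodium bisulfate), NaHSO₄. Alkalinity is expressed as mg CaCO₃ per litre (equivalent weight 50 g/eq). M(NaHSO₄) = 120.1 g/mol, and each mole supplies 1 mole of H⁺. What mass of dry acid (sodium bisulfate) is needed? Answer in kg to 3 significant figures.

Alkalinity to neutralize: (221 − 121) = 100 mg/L as CaCO₃ × 879,000 L = 87,900 g as CaCO₃.
Equivalents of H⁺ required: 87,900 ÷ 50 g/eq = 1758 eq = 1758 mol NaHSO₄.
Mass of NaHSO₄: 1758 × 120.1 = 211,100 g.

211 kg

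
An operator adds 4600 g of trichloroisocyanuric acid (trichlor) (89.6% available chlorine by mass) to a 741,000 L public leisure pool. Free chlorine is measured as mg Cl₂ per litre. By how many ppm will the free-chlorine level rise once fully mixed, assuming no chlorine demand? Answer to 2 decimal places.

5.56 ppm

Available chlorine delivered: 4600 g × 0.896 = 4122 g as Cl₂.
Concentration rise: 4122 g / 741,000 L = 5.562 mg/L = 5.56 ppm.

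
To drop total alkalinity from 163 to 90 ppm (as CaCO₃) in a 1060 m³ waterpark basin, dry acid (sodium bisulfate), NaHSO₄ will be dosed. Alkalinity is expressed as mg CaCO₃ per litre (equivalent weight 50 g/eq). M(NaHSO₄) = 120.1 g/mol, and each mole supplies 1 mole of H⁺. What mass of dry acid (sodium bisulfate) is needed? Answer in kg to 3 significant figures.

186 kg

Volume: 1060 m³ = 1,060,000 L.
Alkalinity to neutralize: (163 − 90) = 73 mg/L as CaCO₃ × 1,060,000 L = 77,380 g as CaCO₃.
Equivalents of H⁺ required: 77,380 ÷ 50 g/eq = 1548 eq = 1548 mol NaHSO₄.
Mass of NaHSO₄: 1548 × 120.1 = 185,900 g.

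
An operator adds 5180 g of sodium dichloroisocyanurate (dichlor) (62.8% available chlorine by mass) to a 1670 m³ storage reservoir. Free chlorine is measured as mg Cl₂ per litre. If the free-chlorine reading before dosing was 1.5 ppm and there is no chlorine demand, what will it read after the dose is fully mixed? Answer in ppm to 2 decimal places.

3.45 ppm

Volume: 1670 m³ = 1,670,000 L.
Available chlorine delivered: 5180 g × 0.628 = 3253 g as Cl₂.
Concentration rise: 3253 g / 1,670,000 L = 1.948 mg/L = 1.95 ppm.
Final FC: 1.5 + 1.95 = 3.45 ppm.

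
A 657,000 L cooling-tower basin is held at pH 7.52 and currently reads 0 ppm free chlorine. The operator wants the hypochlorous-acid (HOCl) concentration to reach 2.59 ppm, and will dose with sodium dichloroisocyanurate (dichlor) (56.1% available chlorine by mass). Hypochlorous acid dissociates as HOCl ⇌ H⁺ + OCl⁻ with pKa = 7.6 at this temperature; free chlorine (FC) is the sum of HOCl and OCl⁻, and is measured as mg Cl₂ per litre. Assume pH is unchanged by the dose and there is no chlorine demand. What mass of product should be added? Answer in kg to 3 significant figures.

5.56 kg

[OCl⁻]/[HOCl] = 10^(pH − pKa) = 10^(7.52 − 7.6) = 0.8318; fraction as HOCl = 1/(1 + 0.8318) = 0.5459.
Free chlorine required for 2.59 ppm HOCl: 2.59 / 0.5459 = 4.744 ppm.
FC to add: 4.744 − 0 = 4.744 mg/L as Cl₂.
Cl₂ equivalent: 4.744 mg/L × 657,000 L = 3117 g.
Product at 56.1% available Cl: 3117 / 0.561 = 5556 g.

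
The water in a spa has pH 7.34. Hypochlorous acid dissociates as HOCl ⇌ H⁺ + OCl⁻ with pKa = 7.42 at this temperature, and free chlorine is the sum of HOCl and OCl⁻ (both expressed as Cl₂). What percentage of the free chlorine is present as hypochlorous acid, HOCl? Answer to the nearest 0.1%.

[OCl⁻]/[HOCl] = 10^(pH − pKa) = 10^(7.34 − 7.42) = 10^-0.08 = 0.8318.
Fraction as HOCl = 1 / (1 + 0.8318) = 0.5459.

54.6%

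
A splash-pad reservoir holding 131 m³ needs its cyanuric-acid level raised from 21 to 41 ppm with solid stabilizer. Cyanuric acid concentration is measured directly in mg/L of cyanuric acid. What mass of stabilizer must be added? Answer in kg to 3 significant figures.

2.62 kg

Volume: 131 m³ = 131,000 L.
CYA to add: (41 − 21) = 20 mg/L × 131,000 L = 2620 g cyanuric acid.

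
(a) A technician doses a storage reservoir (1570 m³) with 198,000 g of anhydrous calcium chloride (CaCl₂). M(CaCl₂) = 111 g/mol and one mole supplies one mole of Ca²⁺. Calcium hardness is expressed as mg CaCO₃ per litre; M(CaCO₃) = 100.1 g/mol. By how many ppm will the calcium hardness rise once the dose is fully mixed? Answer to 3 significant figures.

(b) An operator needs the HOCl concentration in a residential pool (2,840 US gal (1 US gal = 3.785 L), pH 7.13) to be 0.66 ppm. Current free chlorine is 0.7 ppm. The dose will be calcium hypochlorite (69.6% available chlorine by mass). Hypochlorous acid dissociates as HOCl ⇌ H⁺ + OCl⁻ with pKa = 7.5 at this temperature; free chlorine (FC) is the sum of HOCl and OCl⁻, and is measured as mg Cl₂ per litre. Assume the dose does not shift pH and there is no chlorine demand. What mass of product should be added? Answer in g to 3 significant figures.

(a) 114 ppm; (b) 3.73 g

(a) Volume: 1570 m³ = 1,570,000 L.
(a) Moles of Ca²⁺: 198,000 g ÷ 111 g/mol = 1784 mol.
(a) As CaCO₃: 1784 mol × 100.1 g/mol = 178,600 g.
(a) Rise: 178,600 g / 1,570,000 L × 1000 = 113.7 mg/L.

(b) Volume: 2,840 US gal × 3.785 L/gal = 10,749 L.
(b) [OCl⁻]/[HOCl] = 10^(pH − pKa) = 10^(7.13 − 7.5) = 0.4266; fraction as HOCl = 1/(1 + 0.4266) = 0.701.
(b) Free chlorine required for 0.66 ppm HOCl: 0.66 / 0.701 = 0.9415 ppm.
(b) FC to add: 0.9415 − 0.7 = 0.2415 mg/L as Cl₂.
(b) Cl₂ equivalent: 0.2415 mg/L × 10,749 L = 2.596 g.
(b) Product at 69.6% available Cl: 2.596 / 0.696 = 3.731 g.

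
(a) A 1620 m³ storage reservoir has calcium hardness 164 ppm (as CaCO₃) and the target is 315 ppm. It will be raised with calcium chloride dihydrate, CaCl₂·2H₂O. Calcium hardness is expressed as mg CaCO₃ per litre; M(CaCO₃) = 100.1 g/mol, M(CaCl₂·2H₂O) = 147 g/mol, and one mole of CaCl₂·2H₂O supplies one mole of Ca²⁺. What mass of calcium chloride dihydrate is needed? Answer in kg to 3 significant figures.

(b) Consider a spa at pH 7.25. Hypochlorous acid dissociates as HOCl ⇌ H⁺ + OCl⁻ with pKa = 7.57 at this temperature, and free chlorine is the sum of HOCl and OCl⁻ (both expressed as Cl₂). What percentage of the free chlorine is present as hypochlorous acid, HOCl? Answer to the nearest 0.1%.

(a) 359 kg; (b) 67.6%

(a) Volume: 1620 m³ = 1,620,000 L.
(a) Hardness to add: (315 − 164) = 151 mg/L as CaCO₃ × 1,620,000 L = 244,600 g as CaCO₃.
(a) Moles of Ca²⁺ (1 mol Ca²⁺ ≡ 1 mol CaCO₃): 244,600 / 100.1 g/mol = 2444 mol.
(a) Mass of CaCl₂·2H₂O: 2444 × 147 = 359,200 g.

(b) [OCl⁻]/[HOCl] = 10^(pH − pKa) = 10^(7.25 − 7.57) = 10^-0.32 = 0.4786.
(b) Fraction as HOCl = 1 / (1 + 0.4786) = 0.6763.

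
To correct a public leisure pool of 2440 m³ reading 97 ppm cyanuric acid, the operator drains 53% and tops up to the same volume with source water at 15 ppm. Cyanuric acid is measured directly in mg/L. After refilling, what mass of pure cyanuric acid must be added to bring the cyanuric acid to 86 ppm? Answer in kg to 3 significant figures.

Volume: 2440 m³ = 2,440,000 L.
After draining 53% and refilling: 97 × 0.47 + 15 × 0.53 = 53.54 ppm.
Deficit to target: 86 − 53.54 = 32.46 mg/L.
Mass: 32.46 mg/L × 2,440,000 L = 79,200 g cyanuric acid.

79.2 kg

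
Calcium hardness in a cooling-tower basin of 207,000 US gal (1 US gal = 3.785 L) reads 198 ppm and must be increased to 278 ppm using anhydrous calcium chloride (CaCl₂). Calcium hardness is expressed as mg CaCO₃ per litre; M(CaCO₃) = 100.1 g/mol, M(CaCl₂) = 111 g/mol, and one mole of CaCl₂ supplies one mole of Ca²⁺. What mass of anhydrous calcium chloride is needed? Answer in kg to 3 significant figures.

Volume: 207,000 US gal × 3.785 L/gal = 783,495 L.
Hardness to add: (278 − 198) = 80 mg/L as CaCO₃ × 783,495 L = 62,680 g as CaCO₃.
Moles of Ca²⁺ (1 mol Ca²⁺ ≡ 1 mol CaCO₃): 62,680 / 100.1 g/mol = 626.2 mol.
Mass of CaCl₂: 626.2 × 111 = 69,500 g.

69.5 kg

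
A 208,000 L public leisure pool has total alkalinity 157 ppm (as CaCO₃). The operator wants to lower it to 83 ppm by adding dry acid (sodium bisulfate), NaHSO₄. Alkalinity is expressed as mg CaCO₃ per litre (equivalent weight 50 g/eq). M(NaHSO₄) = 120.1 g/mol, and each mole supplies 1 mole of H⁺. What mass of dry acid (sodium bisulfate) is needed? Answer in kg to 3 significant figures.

Alkalinity to neutralize: (157 − 83) = 74 mg/L as CaCO₃ × 208,000 L = 15,390 g as CaCO₃.
Equivalents of H⁺ required: 15,390 ÷ 50 g/eq = 307.8 eq = 307.8 mol NaHSO₄.
Mass of NaHSO₄: 307.8 × 120.1 = 36,970 g.

37.0 kg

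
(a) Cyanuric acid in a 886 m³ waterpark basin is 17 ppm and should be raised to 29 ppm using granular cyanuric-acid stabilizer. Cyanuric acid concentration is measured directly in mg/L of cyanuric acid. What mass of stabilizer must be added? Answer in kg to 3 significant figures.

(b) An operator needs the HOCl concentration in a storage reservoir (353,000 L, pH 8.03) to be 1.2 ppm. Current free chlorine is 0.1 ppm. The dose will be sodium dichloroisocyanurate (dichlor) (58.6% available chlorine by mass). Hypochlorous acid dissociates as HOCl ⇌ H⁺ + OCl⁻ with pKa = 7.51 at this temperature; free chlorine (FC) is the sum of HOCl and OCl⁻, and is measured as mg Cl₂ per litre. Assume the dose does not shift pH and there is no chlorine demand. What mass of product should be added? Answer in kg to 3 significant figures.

(a) Volume: 886 m³ = 886,000 L.
(a) CYA to add: (29 − 17) = 12 mg/L × 886,000 L = 10,630 g cyanuric acid.

(b) [OCl⁻]/[HOCl] = 10^(pH − pKa) = 10^(8.03 − 7.51) = 3.311; fraction as HOCl = 1/(1 + 3.311) = 0.2319.
(b) Free chlorine required for 1.2 ppm HOCl: 1.2 / 0.2319 = 5.174 ppm.
(b) FC to add: 5.174 − 0.1 = 5.074 mg/L as Cl₂.
(b) Cl₂ equivalent: 5.074 mg/L × 353,000 L = 1791 g.
(b) Product at 58.6% available Cl: 1791 / 0.586 = 3056 g.

(a) 10.6 kg; (b) 3.06 kg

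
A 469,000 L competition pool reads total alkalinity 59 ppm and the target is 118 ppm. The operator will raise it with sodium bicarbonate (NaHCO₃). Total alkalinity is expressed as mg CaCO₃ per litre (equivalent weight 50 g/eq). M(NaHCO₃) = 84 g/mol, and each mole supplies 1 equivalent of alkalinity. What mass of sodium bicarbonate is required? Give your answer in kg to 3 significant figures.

Alkalinity to add: (118 − 59) = 59 mg/L as CaCO₃ × 469,000 L = 27,670 g as CaCO₃.
Equivalents: 27,670 g ÷ 50 g/eq = 553.4 eq.
NaHCO₃ supplies 1 eq per mole → 553.4 mol.
Mass: 553.4 mol × 84 g/mol = 46,490 g.

46.5 kg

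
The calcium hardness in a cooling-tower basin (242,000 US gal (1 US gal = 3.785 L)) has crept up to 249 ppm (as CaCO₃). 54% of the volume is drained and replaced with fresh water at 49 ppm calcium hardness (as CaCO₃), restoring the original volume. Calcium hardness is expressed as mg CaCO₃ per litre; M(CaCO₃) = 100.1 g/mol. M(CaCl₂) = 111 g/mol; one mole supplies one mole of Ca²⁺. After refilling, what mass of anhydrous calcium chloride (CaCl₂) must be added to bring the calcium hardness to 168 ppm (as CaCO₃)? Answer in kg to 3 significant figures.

27.4 kg

Volume: 242,000 US gal × 3.785 L/gal = 915,970 L.
After draining 54% and refilling: 249 × 0.46 + 49 × 0.54 = 141 ppm.
Deficit to target: 168 − 141 = 27 mg/L.
As CaCO₃: 27 mg/L × 915,970 L = 24,730 g; ÷ 100.1 = 247.1 mol Ca²⁺.
Mass: 247.1 × 111 = 27,420 g.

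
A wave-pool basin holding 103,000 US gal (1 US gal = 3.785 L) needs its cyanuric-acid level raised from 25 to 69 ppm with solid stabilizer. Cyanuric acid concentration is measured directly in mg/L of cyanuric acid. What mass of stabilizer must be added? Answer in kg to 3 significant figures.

17.2 kg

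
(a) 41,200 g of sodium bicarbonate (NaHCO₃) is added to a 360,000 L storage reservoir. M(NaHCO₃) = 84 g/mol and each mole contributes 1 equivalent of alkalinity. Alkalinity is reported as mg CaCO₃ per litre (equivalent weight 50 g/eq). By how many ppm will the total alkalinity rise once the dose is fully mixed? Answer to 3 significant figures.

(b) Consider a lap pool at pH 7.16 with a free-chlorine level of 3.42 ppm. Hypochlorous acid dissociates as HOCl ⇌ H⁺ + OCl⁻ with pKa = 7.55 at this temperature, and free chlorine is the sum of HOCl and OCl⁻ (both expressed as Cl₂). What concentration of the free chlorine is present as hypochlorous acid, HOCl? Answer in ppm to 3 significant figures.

(a) 68.1 ppm; (b) 2.43 ppm

(a) Moles of NaHCO₃: 41,200 g ÷ 84 g/mol = 490.5 mol → 490.5 eq of alkalinity.
(a) As CaCO₃: 490.5 eq × 50 g/eq = 24,520 g.
(a) Rise: 24,520 g / 360,000 L × 1000 = 68.12 mg/L.

(b) [OCl⁻]/[HOCl] = 10^(pH − pKa) = 10^(7.16 − 7.55) = 10^-0.39 = 0.4074.
(b) Fraction as HOCl = 1 / (1 + 0.4074) = 0.7105.
(b) HOCl = 0.7105 × 3.42 ppm = 2.43 ppm.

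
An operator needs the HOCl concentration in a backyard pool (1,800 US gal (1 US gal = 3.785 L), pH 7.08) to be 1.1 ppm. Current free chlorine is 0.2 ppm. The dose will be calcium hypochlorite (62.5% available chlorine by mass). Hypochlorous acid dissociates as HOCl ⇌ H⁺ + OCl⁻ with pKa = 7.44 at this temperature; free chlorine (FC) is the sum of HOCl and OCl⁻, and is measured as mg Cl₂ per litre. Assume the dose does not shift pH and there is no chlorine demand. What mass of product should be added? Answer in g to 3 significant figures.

15.0 g

Volume: 1,800 US gal × 3.785 L/gal = 6,813 L.
[OCl⁻]/[HOCl] = 10^(pH − pKa) = 10^(7.08 − 7.44) = 0.4365; fraction as HOCl = 1/(1 + 0.4365) = 0.6961.
Free chlorine required for 1.1 ppm HOCl: 1.1 / 0.6961 = 1.58 ppm.
FC to add: 1.58 − 0.2 = 1.38 mg/L as Cl₂.
Cl₂ equivalent: 1.38 mg/L × 6,813 L = 9.403 g.
Product at 62.5% available Cl: 9.403 / 0.625 = 15.04 g.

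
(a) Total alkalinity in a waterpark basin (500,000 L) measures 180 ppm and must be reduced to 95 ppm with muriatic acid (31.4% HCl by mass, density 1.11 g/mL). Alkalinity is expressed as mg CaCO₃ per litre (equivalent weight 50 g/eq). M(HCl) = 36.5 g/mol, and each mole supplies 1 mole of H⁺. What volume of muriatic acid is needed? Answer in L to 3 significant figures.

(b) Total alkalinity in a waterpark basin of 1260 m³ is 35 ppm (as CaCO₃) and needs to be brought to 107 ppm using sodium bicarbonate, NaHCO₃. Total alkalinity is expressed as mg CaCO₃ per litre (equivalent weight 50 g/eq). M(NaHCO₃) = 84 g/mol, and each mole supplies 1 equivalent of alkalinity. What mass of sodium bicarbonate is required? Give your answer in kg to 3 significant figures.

(a) Alkalinity to neutralize: (180 − 95) = 85 mg/L as CaCO₃ × 500,000 L = 42,500 g as CaCO₃.
(a) Equivalents of H⁺ required: 42,500 ÷ 50 g/eq = 850 eq = 850 mol HCl.
(a) Mass of HCl: 850 × 36.5 = 31,020 g.
(a) Mass of 31.4% solution: 31,020 / 0.314 = 98,810 g.
(a) Volume: 98,810 g ÷ 1.11 g/mL = 89,010 mL.

(b) Volume: 1260 m³ = 1,260,000 L.
(b) Alkalinity to add: (107 − 35) = 72 mg/L as CaCO₃ × 1,260,000 L = 90,720 g as CaCO₃.
(b) Equivalents: 90,720 g ÷ 50 g/eq = 1814 eq.
(b) NaHCO₃ supplies 1 eq per mole → 1814 mol.
(b) Mass: 1814 mol × 84 g/mol = 152,400 g.

(a) 89.0 L; (b) 152 kg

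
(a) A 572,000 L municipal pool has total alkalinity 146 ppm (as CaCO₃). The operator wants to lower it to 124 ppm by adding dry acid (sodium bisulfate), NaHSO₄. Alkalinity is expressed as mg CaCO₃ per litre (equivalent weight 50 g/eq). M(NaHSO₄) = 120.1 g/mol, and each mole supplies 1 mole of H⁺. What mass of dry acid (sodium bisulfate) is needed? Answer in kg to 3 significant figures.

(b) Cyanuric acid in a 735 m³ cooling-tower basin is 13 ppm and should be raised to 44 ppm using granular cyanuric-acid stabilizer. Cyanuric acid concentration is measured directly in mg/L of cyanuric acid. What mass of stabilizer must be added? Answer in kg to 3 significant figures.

(a) Alkalinity to neutralize: (146 − 124) = 22 mg/L as CaCO₃ × 572,000 L = 12,580 g as CaCO₃.
(a) Equivalents of H⁺ required: 12,580 ÷ 50 g/eq = 251.7 eq = 251.7 mol NaHSO₄.
(a) Mass of NaHSO₄: 251.7 × 120.1 = 30,230 g.

(b) Volume: 735 m³ = 735,000 L.
(b) CYA to add: (44 − 13) = 31 mg/L × 735,000 L = 22,780 g cyanuric acid.

(a) 30.2 kg; (b) 22.8 kg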